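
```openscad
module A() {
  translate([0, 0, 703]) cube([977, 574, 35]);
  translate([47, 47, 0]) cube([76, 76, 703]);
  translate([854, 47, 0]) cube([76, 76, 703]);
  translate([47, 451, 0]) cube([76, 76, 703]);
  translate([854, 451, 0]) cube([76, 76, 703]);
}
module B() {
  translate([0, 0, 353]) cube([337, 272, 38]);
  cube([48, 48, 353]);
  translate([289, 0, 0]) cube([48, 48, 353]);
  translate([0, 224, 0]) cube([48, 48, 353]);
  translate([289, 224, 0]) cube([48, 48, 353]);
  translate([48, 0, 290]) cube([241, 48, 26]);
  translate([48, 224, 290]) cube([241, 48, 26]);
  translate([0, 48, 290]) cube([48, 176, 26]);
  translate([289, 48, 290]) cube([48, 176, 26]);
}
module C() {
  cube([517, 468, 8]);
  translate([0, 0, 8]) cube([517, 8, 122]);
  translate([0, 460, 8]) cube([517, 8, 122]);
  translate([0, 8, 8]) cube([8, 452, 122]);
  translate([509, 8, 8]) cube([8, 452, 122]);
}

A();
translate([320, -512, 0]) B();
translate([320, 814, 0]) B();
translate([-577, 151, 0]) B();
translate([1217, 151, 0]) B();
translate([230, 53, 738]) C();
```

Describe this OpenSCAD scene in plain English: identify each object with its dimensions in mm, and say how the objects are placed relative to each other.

A is a table: top 977 mm (x) × 574 mm (y), 35 mm thick, upper face at z = 738 mm, on four 76×76 mm square legs, each inset 47 mm from the nearest pair of top edges, running from z = 0 to the bottom of the top.

B is a four-legged stool. The seat is 337×272 mm, 38 mm thick, top at z = 391 mm. It stands on four square legs, each 48×48 mm in cross-section, from z = 0 to the seat underside, each flush with a corner of the seat. Four stretchers, 48 mm wide and 26 mm tall, connect adjacent legs with their undersides at z = 290 mm, each running between the inner faces of the legs it joins and aligned with the legs' outer faces on the other axis.

C is an open-topped rectangular box: outside dimensions 517×468×130 mm, with a uniform wall and base thickness of 8 mm. The base is a full 517×468 slab on the floor; four walls sit on top of the base. The front and back walls (the −y and +y sides) span the full width; the two side walls fit between them.

Four stools sit around the table at the −y, +y, −x, +x sides. The open box is on top of the table, centred.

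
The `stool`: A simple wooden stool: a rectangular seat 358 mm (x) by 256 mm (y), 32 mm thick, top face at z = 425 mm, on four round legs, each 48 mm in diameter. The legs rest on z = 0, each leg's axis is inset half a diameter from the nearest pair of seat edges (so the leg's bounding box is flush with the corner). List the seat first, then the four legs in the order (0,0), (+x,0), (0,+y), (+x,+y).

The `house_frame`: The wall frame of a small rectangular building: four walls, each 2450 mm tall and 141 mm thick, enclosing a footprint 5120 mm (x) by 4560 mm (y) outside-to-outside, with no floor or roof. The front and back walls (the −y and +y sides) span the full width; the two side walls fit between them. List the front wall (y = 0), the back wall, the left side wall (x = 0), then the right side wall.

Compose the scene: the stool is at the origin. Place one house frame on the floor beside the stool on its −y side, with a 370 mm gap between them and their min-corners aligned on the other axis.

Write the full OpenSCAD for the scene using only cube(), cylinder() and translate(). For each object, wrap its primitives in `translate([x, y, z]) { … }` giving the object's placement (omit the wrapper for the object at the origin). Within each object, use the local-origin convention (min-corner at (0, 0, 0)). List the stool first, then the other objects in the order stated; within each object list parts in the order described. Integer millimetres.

translate([0, 0, 393]) cube([358, 256, 32]);
translate([24, 24, 0]) cylinder(h = 393, r = 24);
translate([334, 24, 0]) cylinder(h = 393, r = 24);
translate([24, 232, 0]) cylinder(h = 393, r = 24);
translate([334, 232, 0]) cylinder(h = 393, r = 24);
translate([0, -4930, 0]) {
  cube([5120, 141, 2450]);
  translate([0, 4419, 0]) cube([5120, 141, 2450]);
  translate([0, 141, 0]) cube([141, 4278, 2450]);
  translate([4979, 141, 0]) cube([141, 4278, 2450]);
}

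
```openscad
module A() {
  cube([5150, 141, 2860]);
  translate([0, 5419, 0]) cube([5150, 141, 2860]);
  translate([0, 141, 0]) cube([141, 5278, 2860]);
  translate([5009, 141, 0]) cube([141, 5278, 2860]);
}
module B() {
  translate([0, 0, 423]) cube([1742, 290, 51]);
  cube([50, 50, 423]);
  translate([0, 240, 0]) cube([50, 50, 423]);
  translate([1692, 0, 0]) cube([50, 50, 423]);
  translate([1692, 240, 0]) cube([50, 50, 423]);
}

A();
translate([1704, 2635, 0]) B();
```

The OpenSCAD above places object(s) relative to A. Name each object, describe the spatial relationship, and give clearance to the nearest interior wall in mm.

Clearances: x = 1563, y = 2494; minimum 1563 mm.

A is a house frame. B is a bench. The bench sits inside the house frame, centred. The clearance to the nearest interior wall is 1563 mm.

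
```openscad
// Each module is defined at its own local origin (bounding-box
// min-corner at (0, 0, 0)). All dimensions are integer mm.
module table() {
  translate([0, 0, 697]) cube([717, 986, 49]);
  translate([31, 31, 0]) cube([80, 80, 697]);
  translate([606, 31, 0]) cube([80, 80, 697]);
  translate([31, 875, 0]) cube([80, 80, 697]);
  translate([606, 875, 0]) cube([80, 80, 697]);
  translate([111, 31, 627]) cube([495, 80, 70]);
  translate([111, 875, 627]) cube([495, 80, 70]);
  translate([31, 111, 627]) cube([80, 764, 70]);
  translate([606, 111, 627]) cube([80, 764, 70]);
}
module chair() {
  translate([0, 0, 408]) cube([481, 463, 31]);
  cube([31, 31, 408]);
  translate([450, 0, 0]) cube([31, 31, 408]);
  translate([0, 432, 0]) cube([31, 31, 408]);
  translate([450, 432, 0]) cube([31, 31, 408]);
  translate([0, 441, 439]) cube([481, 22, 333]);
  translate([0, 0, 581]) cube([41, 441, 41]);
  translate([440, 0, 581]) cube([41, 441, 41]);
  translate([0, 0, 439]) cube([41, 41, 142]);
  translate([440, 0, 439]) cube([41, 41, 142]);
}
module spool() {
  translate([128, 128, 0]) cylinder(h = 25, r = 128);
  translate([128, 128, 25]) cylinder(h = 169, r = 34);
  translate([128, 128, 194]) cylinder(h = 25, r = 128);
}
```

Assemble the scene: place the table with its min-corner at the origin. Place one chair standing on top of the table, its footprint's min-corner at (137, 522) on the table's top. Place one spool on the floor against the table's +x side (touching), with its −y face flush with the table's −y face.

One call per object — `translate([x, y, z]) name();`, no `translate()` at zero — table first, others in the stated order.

table();
translate([137, 522, 746]) chair();
translate([717, 0, 0]) spool();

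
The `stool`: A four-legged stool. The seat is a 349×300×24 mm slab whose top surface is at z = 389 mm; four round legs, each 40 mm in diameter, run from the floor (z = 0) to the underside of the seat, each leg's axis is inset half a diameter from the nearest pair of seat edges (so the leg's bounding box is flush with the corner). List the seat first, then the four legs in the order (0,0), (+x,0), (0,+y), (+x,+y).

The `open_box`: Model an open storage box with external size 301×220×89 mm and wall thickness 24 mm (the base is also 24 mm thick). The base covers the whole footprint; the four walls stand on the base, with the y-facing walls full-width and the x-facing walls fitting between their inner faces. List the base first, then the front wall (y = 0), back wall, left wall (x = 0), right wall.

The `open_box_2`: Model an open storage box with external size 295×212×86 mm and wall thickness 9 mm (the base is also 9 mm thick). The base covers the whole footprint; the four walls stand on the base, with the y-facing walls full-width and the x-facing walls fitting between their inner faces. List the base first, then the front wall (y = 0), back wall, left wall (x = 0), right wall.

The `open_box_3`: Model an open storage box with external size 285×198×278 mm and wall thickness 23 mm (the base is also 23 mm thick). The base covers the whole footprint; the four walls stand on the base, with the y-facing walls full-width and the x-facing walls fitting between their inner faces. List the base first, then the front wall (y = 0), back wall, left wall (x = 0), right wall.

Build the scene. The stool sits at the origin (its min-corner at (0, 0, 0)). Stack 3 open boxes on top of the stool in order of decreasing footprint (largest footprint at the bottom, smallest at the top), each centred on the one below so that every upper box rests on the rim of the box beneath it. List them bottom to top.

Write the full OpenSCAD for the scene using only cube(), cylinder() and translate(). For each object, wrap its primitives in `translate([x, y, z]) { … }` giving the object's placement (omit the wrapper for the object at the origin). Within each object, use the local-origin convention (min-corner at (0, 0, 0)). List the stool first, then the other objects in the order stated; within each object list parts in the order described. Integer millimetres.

translate([0, 0, 365]) cube([349, 300, 24]);
translate([20, 20, 0]) cylinder(h = 365, r = 20);
translate([329, 20, 0]) cylinder(h = 365, r = 20);
translate([20, 280, 0]) cylinder(h = 365, r = 20);
translate([329, 280, 0]) cylinder(h = 365, r = 20);
translate([24, 40, 389]) {
  cube([301, 220, 24]);
  translate([0, 0, 24]) cube([301, 24, 65]);
  translate([0, 196, 24]) cube([301, 24, 65]);
  translate([0, 24, 24]) cube([24, 172, 65]);
  translate([277, 24, 24]) cube([24, 172, 65]);
}
translate([27, 44, 478]) {
  cube([295, 212, 9]);
  translate([0, 0, 9]) cube([295, 9, 77]);
  translate([0, 203, 9]) cube([295, 9, 77]);
  translate([0, 9, 9]) cube([9, 194, 77]);
  translate([286, 9, 9]) cube([9, 194, 77]);
}
translate([32, 51, 564]) {
  cube([285, 198, 23]);
  translate([0, 0, 23]) cube([285, 23, 255]);
  translate([0, 175, 23]) cube([285, 23, 255]);
  translate([0, 23, 23]) cube([23, 152, 255]);
  translate([262, 23, 23]) cube([23, 152, 255]);
}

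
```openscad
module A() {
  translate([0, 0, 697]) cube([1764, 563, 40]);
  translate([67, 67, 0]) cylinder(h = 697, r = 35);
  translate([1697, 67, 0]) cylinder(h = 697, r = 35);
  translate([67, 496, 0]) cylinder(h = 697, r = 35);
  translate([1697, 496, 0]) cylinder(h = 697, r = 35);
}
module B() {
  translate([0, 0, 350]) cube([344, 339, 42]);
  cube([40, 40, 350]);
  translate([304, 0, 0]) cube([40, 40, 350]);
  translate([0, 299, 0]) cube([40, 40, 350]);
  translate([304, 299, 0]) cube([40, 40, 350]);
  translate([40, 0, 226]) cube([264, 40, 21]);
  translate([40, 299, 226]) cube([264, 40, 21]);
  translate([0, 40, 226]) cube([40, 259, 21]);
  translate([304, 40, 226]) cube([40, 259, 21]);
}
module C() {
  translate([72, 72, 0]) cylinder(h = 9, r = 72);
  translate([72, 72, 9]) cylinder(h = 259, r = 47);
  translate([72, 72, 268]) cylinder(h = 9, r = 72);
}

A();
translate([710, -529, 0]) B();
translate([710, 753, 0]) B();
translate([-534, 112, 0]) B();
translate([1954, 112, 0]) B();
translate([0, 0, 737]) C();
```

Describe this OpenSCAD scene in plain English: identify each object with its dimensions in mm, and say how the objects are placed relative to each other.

A is a table with a 1764×563 mm rectangular top, 40 mm thick, top surface at z = 737 mm, supported by four round legs of 70 mm diameter, each leg's bounding box inset 32 mm from the nearest pair of top edges, running from the floor.

B is a simple wooden stool: a rectangular seat 344 mm (x) by 339 mm (y), 42 mm thick, top face at z = 392 mm, on four square legs, each 40×40 mm in cross-section. The legs rest on z = 0, each flush with a corner of the seat. Four stretchers, 40 mm wide and 21 mm tall, connect adjacent legs with their undersides at z = 226 mm, each running between the inner faces of the legs it joins and aligned with the legs' outer faces on the other axis.

C is a spool: two coaxial disc flanges of radius 72 mm and thickness 9 mm, joined by a core cylinder of radius 47 mm and height 259 mm. The lower flange rests on z = 0 and the three cylinders share a vertical axis.

Four stools sit around the table at the −y, +y, −x, +x sides. The spool is on top of the table.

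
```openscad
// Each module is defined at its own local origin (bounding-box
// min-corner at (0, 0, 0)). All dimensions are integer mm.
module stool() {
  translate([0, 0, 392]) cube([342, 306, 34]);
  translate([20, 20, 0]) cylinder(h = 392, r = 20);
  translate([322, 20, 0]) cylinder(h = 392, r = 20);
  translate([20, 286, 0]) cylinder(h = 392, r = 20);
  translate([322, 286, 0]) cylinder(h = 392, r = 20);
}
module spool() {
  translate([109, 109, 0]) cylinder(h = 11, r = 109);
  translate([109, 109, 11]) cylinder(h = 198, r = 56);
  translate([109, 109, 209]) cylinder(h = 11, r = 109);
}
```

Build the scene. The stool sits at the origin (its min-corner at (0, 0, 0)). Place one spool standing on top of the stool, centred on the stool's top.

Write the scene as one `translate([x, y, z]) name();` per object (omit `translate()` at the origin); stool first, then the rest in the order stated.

stool();
translate([62, 44, 426]) spool();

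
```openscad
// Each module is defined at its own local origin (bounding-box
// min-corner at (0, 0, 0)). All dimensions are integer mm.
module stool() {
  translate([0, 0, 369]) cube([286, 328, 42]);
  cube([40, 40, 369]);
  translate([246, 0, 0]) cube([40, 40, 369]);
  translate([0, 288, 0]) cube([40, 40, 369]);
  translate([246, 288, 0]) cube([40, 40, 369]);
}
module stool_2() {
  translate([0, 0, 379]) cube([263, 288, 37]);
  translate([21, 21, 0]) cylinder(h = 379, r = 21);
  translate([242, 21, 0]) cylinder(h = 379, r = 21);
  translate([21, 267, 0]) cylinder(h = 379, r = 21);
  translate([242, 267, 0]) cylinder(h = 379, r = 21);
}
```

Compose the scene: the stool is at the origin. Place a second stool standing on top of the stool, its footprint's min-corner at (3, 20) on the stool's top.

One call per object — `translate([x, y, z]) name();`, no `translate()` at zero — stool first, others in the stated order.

stool();
translate([3, 20, 411]) stool_2();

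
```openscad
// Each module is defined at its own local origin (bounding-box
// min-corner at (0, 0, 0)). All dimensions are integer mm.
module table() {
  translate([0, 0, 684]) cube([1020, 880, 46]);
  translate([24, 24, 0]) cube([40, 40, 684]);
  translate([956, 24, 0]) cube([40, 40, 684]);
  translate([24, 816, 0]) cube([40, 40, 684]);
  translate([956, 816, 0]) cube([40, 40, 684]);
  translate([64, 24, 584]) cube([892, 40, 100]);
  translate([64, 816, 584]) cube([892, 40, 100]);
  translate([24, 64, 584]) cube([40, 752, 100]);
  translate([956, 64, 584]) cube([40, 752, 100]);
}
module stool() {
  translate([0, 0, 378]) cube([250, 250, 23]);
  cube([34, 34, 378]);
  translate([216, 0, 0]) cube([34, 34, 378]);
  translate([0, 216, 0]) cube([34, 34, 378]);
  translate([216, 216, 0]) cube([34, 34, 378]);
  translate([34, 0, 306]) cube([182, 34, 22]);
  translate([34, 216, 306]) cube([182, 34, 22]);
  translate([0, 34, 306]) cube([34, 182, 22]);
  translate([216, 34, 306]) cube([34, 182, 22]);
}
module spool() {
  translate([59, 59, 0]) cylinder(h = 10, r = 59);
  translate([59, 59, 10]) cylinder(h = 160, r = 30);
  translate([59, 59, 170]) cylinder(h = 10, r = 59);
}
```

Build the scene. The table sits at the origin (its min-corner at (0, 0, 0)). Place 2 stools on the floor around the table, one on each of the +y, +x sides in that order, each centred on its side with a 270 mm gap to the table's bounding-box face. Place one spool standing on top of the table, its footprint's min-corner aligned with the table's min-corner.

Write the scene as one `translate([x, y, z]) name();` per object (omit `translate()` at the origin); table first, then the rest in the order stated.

table();
translate([385, 1150, 0]) stool();
translate([1290, 315, 0]) stool();
translate([0, 0, 730]) spool();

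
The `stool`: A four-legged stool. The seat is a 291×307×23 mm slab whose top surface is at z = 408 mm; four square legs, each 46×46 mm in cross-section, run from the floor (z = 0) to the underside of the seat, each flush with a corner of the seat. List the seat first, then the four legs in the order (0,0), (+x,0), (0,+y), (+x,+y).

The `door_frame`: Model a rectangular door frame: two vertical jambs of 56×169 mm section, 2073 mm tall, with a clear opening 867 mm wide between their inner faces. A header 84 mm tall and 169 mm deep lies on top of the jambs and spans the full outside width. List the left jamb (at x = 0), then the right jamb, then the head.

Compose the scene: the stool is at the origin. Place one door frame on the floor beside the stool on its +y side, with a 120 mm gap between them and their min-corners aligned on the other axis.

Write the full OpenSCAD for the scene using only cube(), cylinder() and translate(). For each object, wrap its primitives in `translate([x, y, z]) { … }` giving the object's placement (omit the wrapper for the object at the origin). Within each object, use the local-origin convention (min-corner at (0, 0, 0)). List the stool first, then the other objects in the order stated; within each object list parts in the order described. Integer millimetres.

translate([0, 0, 385]) cube([291, 307, 23]);
cube([46, 46, 385]);
translate([245, 0, 0]) cube([46, 46, 385]);
translate([0, 261, 0]) cube([46, 46, 385]);
translate([245, 261, 0]) cube([46, 46, 385]);
translate([0, 427, 0]) {
  cube([56, 169, 2073]);
  translate([923, 0, 0]) cube([56, 169, 2073]);
  translate([0, 0, 2073]) cube([979, 169, 84]);
}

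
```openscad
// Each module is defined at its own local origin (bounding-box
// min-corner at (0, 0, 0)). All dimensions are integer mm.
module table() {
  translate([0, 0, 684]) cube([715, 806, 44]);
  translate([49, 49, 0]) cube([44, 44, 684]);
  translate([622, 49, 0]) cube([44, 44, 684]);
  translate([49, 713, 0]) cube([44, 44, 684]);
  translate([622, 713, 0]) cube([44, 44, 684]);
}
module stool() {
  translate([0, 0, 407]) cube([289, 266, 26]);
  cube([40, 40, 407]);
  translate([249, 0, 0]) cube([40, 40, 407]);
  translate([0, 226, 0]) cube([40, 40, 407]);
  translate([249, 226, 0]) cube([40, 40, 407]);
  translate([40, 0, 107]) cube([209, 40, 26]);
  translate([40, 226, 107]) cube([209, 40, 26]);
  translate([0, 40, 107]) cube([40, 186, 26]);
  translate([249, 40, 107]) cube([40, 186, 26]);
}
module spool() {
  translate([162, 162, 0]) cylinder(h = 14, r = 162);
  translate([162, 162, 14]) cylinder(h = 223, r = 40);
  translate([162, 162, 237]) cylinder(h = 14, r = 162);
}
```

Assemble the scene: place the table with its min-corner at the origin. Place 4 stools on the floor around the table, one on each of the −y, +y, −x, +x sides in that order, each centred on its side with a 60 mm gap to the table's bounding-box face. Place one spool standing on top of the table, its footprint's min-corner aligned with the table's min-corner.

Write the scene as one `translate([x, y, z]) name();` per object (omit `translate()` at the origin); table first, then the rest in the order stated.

table();
translate([213, -326, 0]) stool();
translate([213, 866, 0]) stool();
translate([-349, 270, 0]) stool();
translate([775, 270, 0]) stool();
translate([0, 0, 728]) spool();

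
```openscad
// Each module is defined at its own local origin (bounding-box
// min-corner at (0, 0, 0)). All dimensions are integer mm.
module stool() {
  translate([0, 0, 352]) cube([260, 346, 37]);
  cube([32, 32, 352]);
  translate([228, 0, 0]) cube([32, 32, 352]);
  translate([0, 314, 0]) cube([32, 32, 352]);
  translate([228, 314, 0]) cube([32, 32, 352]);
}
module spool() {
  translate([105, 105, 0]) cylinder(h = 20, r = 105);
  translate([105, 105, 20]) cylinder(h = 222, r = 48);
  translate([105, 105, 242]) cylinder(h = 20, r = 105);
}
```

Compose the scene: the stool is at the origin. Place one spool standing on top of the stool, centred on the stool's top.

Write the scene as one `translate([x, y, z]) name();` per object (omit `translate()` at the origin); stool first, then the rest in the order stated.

stool();
translate([25, 68, 389]) spool();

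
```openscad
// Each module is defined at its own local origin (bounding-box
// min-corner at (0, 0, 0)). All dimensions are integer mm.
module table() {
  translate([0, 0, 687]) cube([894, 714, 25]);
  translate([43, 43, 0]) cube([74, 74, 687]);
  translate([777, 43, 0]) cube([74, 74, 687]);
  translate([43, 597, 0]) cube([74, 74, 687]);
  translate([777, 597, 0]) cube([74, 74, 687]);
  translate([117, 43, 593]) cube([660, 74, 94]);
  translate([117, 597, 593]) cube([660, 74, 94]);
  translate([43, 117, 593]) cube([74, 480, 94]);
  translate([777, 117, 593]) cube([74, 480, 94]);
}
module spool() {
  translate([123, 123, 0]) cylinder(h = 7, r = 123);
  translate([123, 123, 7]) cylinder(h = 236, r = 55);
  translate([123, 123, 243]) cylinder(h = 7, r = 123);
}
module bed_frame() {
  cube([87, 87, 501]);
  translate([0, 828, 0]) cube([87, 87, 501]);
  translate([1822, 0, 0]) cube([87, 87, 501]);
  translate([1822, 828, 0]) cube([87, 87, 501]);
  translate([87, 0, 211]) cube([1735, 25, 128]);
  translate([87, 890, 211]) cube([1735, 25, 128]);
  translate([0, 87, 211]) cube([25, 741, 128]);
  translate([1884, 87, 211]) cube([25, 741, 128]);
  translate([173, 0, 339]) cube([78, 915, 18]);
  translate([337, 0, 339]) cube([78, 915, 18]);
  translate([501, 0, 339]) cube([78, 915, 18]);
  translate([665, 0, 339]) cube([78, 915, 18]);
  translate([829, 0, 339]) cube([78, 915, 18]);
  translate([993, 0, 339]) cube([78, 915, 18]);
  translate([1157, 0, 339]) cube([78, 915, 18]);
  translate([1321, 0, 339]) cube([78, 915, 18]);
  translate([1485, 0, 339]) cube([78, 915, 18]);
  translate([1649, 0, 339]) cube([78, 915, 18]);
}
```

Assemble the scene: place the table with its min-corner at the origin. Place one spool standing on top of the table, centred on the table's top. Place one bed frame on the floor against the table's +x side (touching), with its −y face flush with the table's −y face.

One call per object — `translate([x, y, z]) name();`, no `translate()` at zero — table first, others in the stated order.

table();
translate([324, 234, 712]) spool();
translate([894, 0, 0]) bed_frame();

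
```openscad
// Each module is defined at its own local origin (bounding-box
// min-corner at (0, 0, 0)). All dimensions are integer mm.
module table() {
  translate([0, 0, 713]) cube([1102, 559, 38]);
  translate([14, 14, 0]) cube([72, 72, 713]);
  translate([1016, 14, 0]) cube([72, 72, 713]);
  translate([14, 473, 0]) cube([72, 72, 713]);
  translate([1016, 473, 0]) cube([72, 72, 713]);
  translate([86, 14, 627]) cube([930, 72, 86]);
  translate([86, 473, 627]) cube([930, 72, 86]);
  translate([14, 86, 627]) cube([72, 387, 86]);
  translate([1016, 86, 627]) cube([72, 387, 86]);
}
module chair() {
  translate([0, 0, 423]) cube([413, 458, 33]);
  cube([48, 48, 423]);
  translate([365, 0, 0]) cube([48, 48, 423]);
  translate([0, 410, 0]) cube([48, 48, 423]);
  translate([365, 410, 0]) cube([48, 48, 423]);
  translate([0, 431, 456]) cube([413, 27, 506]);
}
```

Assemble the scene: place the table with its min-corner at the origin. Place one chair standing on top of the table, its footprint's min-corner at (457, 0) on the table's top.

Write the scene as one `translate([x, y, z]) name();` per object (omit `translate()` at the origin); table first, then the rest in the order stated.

table();
translate([457, 0, 751]) chair();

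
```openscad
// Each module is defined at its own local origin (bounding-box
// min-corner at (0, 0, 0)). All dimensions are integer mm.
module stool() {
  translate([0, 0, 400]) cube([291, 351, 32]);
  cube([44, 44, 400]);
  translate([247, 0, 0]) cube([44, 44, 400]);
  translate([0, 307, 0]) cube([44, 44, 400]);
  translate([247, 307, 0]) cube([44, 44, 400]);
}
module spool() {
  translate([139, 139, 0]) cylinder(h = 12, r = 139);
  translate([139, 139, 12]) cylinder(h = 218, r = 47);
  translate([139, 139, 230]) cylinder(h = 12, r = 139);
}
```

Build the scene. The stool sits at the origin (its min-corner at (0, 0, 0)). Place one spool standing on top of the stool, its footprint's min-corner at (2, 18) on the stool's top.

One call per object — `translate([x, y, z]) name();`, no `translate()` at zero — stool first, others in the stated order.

stool();
translate([2, 18, 432]) spool();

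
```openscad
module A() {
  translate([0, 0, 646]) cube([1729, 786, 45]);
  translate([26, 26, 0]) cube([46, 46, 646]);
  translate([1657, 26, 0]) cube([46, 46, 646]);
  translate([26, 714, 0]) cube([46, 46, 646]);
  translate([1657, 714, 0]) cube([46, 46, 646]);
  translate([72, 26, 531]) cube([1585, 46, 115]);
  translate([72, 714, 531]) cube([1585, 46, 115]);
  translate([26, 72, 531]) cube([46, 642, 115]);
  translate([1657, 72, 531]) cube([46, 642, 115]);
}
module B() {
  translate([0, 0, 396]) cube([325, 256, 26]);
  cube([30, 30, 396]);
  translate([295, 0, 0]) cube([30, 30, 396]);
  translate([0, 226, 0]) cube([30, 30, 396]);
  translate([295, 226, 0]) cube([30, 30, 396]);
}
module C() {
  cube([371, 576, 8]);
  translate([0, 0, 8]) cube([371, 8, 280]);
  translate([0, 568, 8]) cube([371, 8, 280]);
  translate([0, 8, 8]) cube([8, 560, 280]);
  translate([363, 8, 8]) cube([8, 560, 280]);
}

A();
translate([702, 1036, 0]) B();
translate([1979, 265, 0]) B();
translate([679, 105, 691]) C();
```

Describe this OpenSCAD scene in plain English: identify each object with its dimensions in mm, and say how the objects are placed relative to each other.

A is a rectangular dining table. The top is 1729×786×45 mm with its upper surface at z = 691 mm. It stands on four 46×46 mm square legs, each inset 26 mm from the nearest pair of top edges, running from the floor to the underside of the top. Four apron rails, 46 mm thick and 115 mm tall, run between adjacent legs with their top edges flush with the underside of the top and their outer faces flush with the legs' outer faces.

B is a four-legged stool. The seat is 325×256 mm, 26 mm thick, top at z = 422 mm. It stands on four square legs, each 30×30 mm in cross-section, from z = 0 to the seat underside, each flush with a corner of the seat.

C is an open-topped rectangular box: outside dimensions 371×576×288 mm, with a uniform wall and base thickness of 8 mm. The base is a full 371×576 slab on the floor; four walls sit on top of the base. The front and back walls (the −y and +y sides) span the full width; the two side walls fit between them.

Two stools sit around the table at the +y, +x sides. The open box is on top of the table, centred.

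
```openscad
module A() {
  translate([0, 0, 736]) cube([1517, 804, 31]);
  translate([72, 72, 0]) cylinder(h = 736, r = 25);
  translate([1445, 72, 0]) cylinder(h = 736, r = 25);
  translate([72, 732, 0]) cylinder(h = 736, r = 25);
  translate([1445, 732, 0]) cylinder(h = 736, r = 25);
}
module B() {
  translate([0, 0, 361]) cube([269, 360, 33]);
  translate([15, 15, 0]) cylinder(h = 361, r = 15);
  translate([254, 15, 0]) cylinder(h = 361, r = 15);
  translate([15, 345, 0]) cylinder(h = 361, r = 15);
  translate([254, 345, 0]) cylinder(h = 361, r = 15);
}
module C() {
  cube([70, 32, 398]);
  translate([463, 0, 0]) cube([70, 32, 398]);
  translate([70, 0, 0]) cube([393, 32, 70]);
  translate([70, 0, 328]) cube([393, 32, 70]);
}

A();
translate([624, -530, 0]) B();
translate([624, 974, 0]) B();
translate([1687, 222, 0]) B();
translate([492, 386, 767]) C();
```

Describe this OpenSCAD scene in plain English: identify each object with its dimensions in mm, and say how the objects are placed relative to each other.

A is a table with a 1517×804 mm rectangular top, 31 mm thick, top surface at z = 767 mm, supported by four round legs of 50 mm diameter, each leg's bounding box inset 47 mm from the nearest pair of top edges, running from the floor.

B is a simple wooden stool: a rectangular seat 269 mm (x) by 360 mm (y), 33 mm thick, top face at z = 394 mm, on four round legs, each 30 mm in diameter. The legs rest on z = 0, each leg's axis is inset half a diameter from the nearest pair of seat edges (so the leg's bounding box is flush with the corner).

C is a rectangular picture frame lying in the x–z plane (depth along y). The opening is 393 mm wide (x) by 258 mm tall (z), surrounded by a border 70 mm wide on all four sides. The frame is 32 mm deep and is made of two full-height vertical stiles with two horizontal rails fitted between them.

Three stools sit around the table at the −y, +y, +x sides. The picture frame is on top of the table, centred.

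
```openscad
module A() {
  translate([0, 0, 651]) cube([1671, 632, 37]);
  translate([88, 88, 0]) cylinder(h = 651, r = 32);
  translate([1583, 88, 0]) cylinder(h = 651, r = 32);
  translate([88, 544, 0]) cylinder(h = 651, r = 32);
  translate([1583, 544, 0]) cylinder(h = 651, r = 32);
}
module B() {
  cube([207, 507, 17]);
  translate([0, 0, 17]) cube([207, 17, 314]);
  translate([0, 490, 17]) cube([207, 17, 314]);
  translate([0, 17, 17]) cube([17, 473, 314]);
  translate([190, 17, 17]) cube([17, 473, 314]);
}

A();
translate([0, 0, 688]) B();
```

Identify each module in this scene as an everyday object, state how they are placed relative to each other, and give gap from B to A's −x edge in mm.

The open box's min-x is at 0; the table's min-x is 0; gap = 0 mm.

A is a table. B is an open box. The open box is on top of the table. The gap from the open box to the table's −x edge is 0 mm.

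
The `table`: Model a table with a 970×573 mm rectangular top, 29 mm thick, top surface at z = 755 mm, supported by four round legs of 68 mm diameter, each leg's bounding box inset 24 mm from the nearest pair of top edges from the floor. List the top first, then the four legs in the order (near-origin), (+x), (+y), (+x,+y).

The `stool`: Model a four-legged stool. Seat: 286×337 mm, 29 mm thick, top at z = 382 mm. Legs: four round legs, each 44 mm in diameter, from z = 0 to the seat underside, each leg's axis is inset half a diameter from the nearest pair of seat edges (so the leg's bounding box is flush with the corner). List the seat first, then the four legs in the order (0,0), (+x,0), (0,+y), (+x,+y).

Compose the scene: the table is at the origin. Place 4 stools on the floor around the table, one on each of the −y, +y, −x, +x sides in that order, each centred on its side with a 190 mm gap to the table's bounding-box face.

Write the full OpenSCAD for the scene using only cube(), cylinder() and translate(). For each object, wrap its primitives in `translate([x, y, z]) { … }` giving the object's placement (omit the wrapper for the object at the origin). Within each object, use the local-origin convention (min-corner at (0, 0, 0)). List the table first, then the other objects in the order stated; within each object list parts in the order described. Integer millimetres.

translate([0, 0, 726]) cube([970, 573, 29]);
translate([58, 58, 0]) cylinder(h = 726, r = 34);
translate([912, 58, 0]) cylinder(h = 726, r = 34);
translate([58, 515, 0]) cylinder(h = 726, r = 34);
translate([912, 515, 0]) cylinder(h = 726, r = 34);
translate([342, -527, 0]) {
  translate([0, 0, 353]) cube([286, 337, 29]);
  translate([22, 22, 0]) cylinder(h = 353, r = 22);
  translate([264, 22, 0]) cylinder(h = 353, r = 22);
  translate([22, 315, 0]) cylinder(h = 353, r = 22);
  translate([264, 315, 0]) cylinder(h = 353, r = 22);
}
translate([342, 763, 0]) {
  translate([0, 0, 353]) cube([286, 337, 29]);
  translate([22, 22, 0]) cylinder(h = 353, r = 22);
  translate([264, 22, 0]) cylinder(h = 353, r = 22);
  translate([22, 315, 0]) cylinder(h = 353, r = 22);
  translate([264, 315, 0]) cylinder(h = 353, r = 22);
}
translate([-476, 118, 0]) {
  translate([0, 0, 353]) cube([286, 337, 29]);
  translate([22, 22, 0]) cylinder(h = 353, r = 22);
  translate([264, 22, 0]) cylinder(h = 353, r = 22);
  translate([22, 315, 0]) cylinder(h = 353, r = 22);
  translate([264, 315, 0]) cylinder(h = 353, r = 22);
}
translate([1160, 118, 0]) {
  translate([0, 0, 353]) cube([286, 337, 29]);
  translate([22, 22, 0]) cylinder(h = 353, r = 22);
  translate([264, 22, 0]) cylinder(h = 353, r = 22);
  translate([22, 315, 0]) cylinder(h = 353, r = 22);
  translate([264, 315, 0]) cylinder(h = 353, r = 22);
}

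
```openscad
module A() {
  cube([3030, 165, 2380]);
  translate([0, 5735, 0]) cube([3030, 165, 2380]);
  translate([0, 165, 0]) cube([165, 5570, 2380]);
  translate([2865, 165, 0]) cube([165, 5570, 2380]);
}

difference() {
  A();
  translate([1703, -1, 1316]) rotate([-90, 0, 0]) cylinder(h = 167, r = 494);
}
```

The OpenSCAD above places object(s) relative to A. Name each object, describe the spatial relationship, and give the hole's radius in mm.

A is a house frame. The house frame has a circular hole through its front wall. The hole's radius is 494 mm.

The subtracted cylinder has r = 494 mm.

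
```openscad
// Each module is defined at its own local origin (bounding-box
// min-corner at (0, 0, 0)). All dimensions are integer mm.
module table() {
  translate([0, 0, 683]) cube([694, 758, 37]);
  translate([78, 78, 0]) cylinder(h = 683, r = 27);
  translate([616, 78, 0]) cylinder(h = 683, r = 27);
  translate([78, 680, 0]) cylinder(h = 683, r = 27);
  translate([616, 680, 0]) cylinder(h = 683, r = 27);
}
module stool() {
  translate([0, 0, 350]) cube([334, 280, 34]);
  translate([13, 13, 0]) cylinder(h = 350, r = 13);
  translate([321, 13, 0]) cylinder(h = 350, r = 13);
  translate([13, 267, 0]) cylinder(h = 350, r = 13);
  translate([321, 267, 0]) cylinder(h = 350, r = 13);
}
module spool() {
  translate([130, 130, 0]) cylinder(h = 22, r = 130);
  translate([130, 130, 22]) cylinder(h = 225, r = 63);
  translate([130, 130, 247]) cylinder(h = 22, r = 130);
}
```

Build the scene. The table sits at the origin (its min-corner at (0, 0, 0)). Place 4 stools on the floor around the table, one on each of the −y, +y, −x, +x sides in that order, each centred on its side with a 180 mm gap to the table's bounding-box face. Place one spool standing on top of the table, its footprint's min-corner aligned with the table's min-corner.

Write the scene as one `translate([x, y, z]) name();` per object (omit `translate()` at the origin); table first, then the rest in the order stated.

table();
translate([180, -460, 0]) stool();
translate([180, 938, 0]) stool();
translate([-514, 239, 0]) stool();
translate([874, 239, 0]) stool();
translate([0, 0, 720]) spool();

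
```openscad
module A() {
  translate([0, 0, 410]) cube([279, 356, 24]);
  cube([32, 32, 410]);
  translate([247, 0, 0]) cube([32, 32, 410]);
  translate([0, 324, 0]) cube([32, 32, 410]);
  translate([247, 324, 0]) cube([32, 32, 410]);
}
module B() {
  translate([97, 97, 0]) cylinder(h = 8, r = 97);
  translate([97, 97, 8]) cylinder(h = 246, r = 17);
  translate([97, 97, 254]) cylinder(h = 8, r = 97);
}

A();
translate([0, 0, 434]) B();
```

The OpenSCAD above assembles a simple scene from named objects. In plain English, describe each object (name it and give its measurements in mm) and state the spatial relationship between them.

A is a four-legged stool. The seat is a 279×356×24 mm slab whose top surface is at z = 434 mm; four square legs, each 32×32 mm in cross-section, run from the floor (z = 0) to the underside of the seat, each flush with a corner of the seat.

B is a spool: two coaxial disc flanges of radius 97 mm and thickness 8 mm, joined by a core cylinder of radius 17 mm and height 246 mm. The lower flange rests on z = 0 and the three cylinders share a vertical axis.

The spool is on top of the stool.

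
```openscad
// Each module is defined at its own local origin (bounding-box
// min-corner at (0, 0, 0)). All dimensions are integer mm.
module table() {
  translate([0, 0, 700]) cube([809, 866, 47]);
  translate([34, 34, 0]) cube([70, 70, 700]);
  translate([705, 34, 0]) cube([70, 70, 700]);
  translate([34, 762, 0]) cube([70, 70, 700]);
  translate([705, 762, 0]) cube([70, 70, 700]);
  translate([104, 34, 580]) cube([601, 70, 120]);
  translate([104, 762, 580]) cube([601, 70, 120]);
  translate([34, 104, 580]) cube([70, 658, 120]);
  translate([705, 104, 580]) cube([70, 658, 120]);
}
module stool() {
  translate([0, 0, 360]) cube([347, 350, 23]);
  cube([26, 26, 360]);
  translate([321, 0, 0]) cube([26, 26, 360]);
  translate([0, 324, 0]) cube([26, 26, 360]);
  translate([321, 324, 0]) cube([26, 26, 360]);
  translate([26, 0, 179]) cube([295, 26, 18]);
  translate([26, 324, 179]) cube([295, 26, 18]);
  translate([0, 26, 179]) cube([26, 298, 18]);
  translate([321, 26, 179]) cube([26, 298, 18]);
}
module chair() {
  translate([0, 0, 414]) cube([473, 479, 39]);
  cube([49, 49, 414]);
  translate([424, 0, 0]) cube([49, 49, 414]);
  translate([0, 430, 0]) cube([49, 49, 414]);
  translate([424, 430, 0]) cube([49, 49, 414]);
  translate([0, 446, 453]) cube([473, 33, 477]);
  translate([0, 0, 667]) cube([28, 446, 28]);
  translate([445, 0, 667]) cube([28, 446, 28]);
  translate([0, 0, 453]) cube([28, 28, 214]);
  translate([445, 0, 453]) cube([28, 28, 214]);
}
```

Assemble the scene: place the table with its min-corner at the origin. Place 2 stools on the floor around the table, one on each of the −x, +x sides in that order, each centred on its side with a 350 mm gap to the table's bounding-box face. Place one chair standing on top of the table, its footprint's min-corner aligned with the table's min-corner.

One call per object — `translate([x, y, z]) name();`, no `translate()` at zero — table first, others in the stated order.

table();
translate([-697, 258, 0]) stool();
translate([1159, 258, 0]) stool();
translate([0, 0, 747]) chair();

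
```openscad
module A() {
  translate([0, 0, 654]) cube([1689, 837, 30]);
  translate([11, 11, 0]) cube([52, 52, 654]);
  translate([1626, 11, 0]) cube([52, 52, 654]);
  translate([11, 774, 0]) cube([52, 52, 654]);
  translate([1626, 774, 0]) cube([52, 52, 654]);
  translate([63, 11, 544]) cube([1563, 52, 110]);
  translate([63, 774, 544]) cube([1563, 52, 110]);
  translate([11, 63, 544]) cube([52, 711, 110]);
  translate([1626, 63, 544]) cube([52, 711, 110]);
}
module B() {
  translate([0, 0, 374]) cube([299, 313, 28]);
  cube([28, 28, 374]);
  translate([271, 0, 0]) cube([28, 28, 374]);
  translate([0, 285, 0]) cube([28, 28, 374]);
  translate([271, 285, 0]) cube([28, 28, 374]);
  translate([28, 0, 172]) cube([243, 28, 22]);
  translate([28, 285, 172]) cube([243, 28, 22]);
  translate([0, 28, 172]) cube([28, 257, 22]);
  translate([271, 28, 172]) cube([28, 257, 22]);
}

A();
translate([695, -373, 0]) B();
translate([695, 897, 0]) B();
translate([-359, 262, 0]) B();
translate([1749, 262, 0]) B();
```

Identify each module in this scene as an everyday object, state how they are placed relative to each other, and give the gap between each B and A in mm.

A is a table. B is a stool. Four stools sit around the table at the −y, +y, −x, +x sides. The gap between each stool and the table is 60 mm.

Each stool's nearest face is 60 mm from the table's bounding box.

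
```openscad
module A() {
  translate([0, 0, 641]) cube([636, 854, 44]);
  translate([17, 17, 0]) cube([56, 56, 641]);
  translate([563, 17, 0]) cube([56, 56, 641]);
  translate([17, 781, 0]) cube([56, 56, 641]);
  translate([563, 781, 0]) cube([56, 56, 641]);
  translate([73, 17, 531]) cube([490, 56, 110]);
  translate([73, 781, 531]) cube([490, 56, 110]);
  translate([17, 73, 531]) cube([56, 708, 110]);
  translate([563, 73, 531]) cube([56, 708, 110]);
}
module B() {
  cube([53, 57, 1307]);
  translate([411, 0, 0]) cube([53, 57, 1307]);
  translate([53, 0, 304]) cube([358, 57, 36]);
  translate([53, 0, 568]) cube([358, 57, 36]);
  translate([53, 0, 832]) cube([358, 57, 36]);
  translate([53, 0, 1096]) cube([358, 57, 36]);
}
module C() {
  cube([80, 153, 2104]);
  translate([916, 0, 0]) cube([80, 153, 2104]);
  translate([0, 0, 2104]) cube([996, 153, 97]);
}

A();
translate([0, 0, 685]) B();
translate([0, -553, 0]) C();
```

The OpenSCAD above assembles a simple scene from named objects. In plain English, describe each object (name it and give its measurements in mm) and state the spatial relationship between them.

A is a rectangular dining table. The top is 636×854×44 mm with its upper surface at z = 685 mm. It stands on four 56×56 mm square legs, each inset 17 mm from the nearest pair of top edges, running from the floor to the underside of the top. Four apron rails, 56 mm thick and 110 mm tall, run between adjacent legs with their top edges flush with the underside of the top and their outer faces flush with the legs' outer faces.

B is a wooden ladder with two side rails of 53×57 mm section and 1307 mm height, set 464 mm apart overall. Between them run 4 rectangular rungs (57 mm deep, 36 mm thick), front faces flush with the rails' −y face. The bottom of the first rung is 304 mm above the floor and each subsequent rung is 264 mm higher than the one below.

C is a rectangular door frame: two vertical jambs of 80×153 mm section, 2104 mm tall, with a clear opening 836 mm wide between their inner faces. A header 97 mm tall and 153 mm deep lies on top of the jambs and spans the full outside width.

The ladder is on top of the table. The door frame is on the floor beside the table on its −y side.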